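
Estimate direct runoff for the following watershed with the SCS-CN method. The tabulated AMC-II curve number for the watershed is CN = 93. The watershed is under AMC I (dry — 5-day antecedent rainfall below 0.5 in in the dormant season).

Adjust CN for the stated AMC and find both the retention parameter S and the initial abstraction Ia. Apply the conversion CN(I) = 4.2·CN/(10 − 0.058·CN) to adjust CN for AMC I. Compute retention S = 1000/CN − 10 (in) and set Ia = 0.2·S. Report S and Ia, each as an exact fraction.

Dry (AMC I): CN(I) = 4.2·93/(10 − 0.058·93) = (1953/5)/(2303/500) = 27900/329 ≈ 84.802
Max retention: S = 1000/(27900/329) − 10 = 500/279 in (≈ 1.792 in)
Initial abstraction Ia = S/5 = (500/279)/5 = 100/279 ≈ 0.358 in

S = 500/279 in ≈ 1.792 in; Ia = 100/279 in ≈ 0.358 in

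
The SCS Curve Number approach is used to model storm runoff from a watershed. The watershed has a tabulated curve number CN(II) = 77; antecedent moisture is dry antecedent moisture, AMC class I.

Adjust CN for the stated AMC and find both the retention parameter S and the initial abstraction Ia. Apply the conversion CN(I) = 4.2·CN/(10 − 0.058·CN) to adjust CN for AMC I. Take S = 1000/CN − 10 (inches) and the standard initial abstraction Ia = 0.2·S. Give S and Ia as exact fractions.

S = 11500/1617 in ≈ 7.112 in; Ia = 2300/1617 in ≈ 1.422 in

Adjust CN=77 to AMC I: 4.2·77/(10 − 0.058·77) → (1617/5) ÷ (2767/500) = 161700/2767 ≈ 58.439
S = 1000/(161700/2767) − 10 = 11500/1617 in ≈ 7.112 in
Ia = 0.2·(11500/1617) = 2300/1617 in ≈ 1.422 in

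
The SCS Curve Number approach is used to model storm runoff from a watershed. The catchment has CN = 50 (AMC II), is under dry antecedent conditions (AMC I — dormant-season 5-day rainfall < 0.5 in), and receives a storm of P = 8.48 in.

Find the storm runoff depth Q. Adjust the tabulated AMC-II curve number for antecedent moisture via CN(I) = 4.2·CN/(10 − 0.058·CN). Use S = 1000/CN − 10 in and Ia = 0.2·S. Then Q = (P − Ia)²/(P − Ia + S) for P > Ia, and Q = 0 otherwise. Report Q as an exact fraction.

Dry (AMC I): CN(I) = 4.2·50/(10 − 0.058·50) = 210/(71/10) = 2100/71 ≈ 29.577
Max retention: S = 1000/(2100/71) − 10 = 500/21 in (≈ 23.810 in)
Ia = 0.2·(500/21) = 100/21 in ≈ 4.762 in
P − Ia = 8.480 − 4.762 = 1952/525 ≈ 3.718 in (> 0, runoff occurs)
Q = (1952/525)²/((1952/525) + 500/21) = (3810304/275625)/(14452/525) = 952576/1896825 in ≈ 0.502 in

Q = 952576/1896825 in ≈ 0.502 in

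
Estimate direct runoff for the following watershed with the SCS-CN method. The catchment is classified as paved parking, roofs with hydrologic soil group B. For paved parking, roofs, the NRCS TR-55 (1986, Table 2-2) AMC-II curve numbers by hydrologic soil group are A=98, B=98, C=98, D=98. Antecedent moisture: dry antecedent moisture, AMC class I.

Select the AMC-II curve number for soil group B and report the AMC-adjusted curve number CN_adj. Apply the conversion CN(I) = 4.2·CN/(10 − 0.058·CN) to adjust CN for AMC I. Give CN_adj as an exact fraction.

CN_adj = 102900/1079 ≈ 95.366

NRCS table: paved parking, roofs, soil group B → CN(II) = 98
CN(I) from CN(II)=98: (4.2·98)/(10 − 0.058·98) = 102900/1079 ≈ 95.366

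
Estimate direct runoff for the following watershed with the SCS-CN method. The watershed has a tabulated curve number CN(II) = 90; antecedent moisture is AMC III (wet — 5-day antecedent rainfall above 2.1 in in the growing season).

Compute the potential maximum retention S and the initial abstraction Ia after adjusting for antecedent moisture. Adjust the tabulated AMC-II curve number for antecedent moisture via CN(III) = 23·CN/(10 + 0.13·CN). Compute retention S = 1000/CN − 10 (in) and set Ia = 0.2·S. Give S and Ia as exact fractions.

S = 100/207 in ≈ 0.483 in; Ia = 20/207 in ≈ 0.097 in

Wet (AMC III): CN(III) = 23·90/(10 + 0.13·90) = 2070/(217/10) = 20700/217 ≈ 95.392
Retention S: 1000/CN − 10 with CN=95.392 → S = 100/207 ≈ 0.483 in
Ia = 0.2S: 0.2·0.483 = 0.097 in (exactly 20/207)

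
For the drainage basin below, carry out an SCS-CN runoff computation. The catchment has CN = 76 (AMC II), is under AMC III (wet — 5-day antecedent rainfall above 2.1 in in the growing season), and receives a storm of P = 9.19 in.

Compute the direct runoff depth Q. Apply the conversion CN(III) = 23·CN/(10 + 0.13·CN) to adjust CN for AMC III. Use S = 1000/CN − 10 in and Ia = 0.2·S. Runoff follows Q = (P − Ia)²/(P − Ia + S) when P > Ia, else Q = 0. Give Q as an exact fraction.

Q = 151790497609/19647651100 in ≈ 7.726 in

Adjust CN=76 to AMC III: 23·76/(10 + 0.13·76) → 1748 ÷ (497/25) = 43700/497 ≈ 87.928
S = 1000/(43700/497) − 10 = 600/437 in ≈ 1.373 in
Ia = 0.2S: 0.2·1.373 = 0.275 in (exactly 120/437)
Since P=9.190 > Ia=0.275: effective rainfall P−Ia = 389603/43700 in
Q = (389603/43700)²/((389603/43700) + 600/437) = (151790497609/1909690000)/(449603/43700) = 151790497609/19647651100 in ≈ 7.726 in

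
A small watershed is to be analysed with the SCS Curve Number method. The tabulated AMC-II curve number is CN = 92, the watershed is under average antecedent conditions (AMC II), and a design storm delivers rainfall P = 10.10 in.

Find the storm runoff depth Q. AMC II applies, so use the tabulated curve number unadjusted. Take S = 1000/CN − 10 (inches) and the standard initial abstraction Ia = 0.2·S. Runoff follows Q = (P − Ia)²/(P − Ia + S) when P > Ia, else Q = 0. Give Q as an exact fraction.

CN(II) = 92; AMC II needs no correction.
Retention S: 1000/CN − 10 with CN=92.000 → S = 20/23 ≈ 0.870 in
Ia = 0.2S: 0.2·0.870 = 0.174 in (exactly 4/23)
Excess rainfall: 10.100 − 0.174 = 9.926 in; P > Ia so Q > 0
Q = (2283/230)²/((2283/230) + 20/23) = (5212089/52900)/(2483/230) = 5212089/571090 in ≈ 9.127 in

Q = 5212089/571090 in ≈ 9.127 in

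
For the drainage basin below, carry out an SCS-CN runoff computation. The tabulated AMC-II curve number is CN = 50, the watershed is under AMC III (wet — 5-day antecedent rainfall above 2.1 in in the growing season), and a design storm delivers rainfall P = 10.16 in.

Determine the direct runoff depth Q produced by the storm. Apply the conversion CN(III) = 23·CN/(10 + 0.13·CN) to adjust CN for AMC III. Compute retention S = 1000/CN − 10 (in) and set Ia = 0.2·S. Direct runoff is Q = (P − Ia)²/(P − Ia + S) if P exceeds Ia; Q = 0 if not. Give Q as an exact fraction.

Adjust CN=50 to AMC III: 23·50/(10 + 0.13·50) → 1150 ÷ (33/2) = 2300/33 ≈ 69.697
Retention S: 1000/CN − 10 with CN=69.697 → S = 100/23 ≈ 4.348 in
Initial abstraction Ia = S/5 = (100/23)/5 = 20/23 ≈ 0.870 in
Excess rainfall: 10.160 − 0.870 = 9.290 in; P > Ia so Q > 0
Q = (5342/575)²/((5342/575) + 100/23) = (28536964/330625)/(7842/575) = 14268482/2254575 in ≈ 6.329 in

Q = 14268482/2254575 in ≈ 6.329 in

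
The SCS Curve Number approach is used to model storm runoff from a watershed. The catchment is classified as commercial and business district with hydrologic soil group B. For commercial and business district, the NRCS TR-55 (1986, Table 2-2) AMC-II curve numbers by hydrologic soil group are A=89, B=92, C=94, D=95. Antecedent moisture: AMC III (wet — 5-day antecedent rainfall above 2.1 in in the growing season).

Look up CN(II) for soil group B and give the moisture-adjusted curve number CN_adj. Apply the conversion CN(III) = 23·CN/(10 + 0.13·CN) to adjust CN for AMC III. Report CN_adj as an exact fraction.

CN_adj = 52900/549 ≈ 96.357

NRCS table: commercial and business district, soil group B → CN(II) = 92
CN(III) from CN(II)=92: (23·92)/(10 + 0.13·92) = 52900/549 ≈ 96.357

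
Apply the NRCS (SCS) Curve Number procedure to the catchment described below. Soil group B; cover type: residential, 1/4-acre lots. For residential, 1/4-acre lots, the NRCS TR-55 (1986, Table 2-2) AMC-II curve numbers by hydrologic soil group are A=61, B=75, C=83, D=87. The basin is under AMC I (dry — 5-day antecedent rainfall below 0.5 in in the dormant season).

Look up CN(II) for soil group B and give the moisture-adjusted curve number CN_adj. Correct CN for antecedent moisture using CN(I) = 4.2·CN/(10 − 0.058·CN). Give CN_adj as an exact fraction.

NRCS table: residential, 1/4-acre lots, soil group B → CN(II) = 75
CN(I) from CN(II)=75: (4.2·75)/(10 − 0.058·75) = 6300/113 ≈ 55.752

CN_adj = 6300/113 ≈ 55.752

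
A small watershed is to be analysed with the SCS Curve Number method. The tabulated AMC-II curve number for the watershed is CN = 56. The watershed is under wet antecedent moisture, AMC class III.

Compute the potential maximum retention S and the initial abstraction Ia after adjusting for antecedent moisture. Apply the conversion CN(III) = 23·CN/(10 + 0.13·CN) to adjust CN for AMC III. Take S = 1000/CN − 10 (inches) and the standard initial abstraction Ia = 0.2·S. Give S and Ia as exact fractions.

Adjust CN=56 to AMC III: 23·56/(10 + 0.13·56) → 1288 ÷ (432/25) = 4025/54 ≈ 74.537
Max retention: S = 1000/(4025/54) − 10 = 550/161 in (≈ 3.416 in)
Ia = 0.2·(550/161) = 110/161 in ≈ 0.683 in

S = 550/161 in ≈ 3.416 in; Ia = 110/161 in ≈ 0.683 in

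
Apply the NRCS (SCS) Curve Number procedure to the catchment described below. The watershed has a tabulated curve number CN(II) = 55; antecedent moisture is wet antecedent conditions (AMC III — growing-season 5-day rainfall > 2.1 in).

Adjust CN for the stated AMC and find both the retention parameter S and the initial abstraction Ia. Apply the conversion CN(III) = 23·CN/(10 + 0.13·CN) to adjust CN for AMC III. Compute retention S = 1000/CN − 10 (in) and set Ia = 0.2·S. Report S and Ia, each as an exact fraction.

S = 900/253 in ≈ 3.557 in; Ia = 180/253 in ≈ 0.711 in

Wet (AMC III): CN(III) = 23·55/(10 + 0.13·55) = 1265/(343/20) = 25300/343 ≈ 73.761
Retention S: 1000/CN − 10 with CN=73.761 → S = 900/253 ≈ 3.557 in
Ia = 0.2S: 0.2·3.557 = 0.711 in (exactly 180/253)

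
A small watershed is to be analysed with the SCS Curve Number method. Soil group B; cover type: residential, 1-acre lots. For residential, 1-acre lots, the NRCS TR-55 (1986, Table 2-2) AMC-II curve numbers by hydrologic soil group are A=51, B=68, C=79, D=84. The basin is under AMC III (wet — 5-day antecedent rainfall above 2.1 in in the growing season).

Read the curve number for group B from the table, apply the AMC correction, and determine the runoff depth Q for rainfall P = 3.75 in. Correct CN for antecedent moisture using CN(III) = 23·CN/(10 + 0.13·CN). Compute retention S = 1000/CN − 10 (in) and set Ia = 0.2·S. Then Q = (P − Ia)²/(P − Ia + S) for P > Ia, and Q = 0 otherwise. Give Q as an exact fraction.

Q = 1092025/527068 in ≈ 2.072 in

NRCS table: residential, 1-acre lots, soil group B → CN(II) = 68
Adjust CN=68 to AMC III: 23·68/(10 + 0.13·68) → 1564 ÷ (471/25) = 39100/471 ≈ 83.015
Retention S: 1000/CN − 10 with CN=83.015 → S = 800/391 ≈ 2.046 in
Initial abstraction Ia = S/5 = (800/391)/5 = 160/391 ≈ 0.409 in
P − Ia = 3.750 − 0.409 = 5225/1564 ≈ 3.341 in (> 0, runoff occurs)
Q = (5225/1564)²/((5225/1564) + 800/391) = (27300625/2446096)/(8425/1564) = 1092025/527068 in ≈ 2.072 in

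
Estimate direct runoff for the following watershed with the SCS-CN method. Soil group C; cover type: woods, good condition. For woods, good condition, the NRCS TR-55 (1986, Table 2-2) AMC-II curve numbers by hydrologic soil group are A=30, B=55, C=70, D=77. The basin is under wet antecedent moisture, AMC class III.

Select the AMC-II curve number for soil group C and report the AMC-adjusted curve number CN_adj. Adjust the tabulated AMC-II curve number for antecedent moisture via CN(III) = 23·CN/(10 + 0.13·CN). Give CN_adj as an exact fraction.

NRCS table: woods, good condition, soil group C → CN(II) = 70
Wet (AMC III): CN(III) = 23·70/(10 + 0.13·70) = 1610/(191/10) = 16100/191 ≈ 84.293

CN_adj = 16100/191 ≈ 84.293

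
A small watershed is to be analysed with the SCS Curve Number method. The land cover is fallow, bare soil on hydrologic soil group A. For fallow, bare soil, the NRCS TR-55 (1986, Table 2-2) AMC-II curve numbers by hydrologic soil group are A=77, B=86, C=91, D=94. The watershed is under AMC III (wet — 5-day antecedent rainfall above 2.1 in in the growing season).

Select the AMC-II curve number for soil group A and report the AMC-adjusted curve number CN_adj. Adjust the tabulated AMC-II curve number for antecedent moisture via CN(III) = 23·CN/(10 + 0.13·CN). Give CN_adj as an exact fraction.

NRCS table: fallow, bare soil, soil group A → CN(II) = 77
Adjust CN=77 to AMC III: 23·77/(10 + 0.13·77) → 1771 ÷ (2001/100) = 7700/87 ≈ 88.506

CN_adj = 7700/87 ≈ 88.506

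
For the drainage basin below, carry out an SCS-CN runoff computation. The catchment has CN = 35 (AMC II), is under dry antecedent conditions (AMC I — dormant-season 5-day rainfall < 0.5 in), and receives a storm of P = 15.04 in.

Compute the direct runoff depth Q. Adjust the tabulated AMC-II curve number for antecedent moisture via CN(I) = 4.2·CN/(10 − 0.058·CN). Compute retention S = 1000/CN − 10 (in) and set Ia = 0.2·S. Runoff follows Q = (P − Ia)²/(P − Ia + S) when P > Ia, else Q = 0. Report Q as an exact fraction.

CN(I) from CN(II)=35: (4.2·35)/(10 − 0.058·35) = 14700/797 ≈ 18.444
Retention S: 1000/CN − 10 with CN=18.444 → S = 6500/147 ≈ 44.218 in
Ia = 0.2·(6500/147) = 1300/147 in ≈ 8.844 in
Since P=15.040 > Ia=8.844: effective rainfall P−Ia = 22772/3675 in
Q = (22772/3675)²/((22772/3675) + 6500/147) = (518563984/13505625)/(185272/3675) = 64820498/85109325 in ≈ 0.762 in

Q = 64820498/85109325 in ≈ 0.762 in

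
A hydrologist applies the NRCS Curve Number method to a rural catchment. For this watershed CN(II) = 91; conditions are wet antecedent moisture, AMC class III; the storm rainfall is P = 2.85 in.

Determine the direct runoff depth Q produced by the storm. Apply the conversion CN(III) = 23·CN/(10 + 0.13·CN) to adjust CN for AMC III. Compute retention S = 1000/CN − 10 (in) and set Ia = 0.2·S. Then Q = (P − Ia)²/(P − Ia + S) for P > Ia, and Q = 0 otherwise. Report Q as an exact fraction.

Q = 4462240467/1865574620 in ≈ 2.392 in

CN(III) from CN(II)=91: (23·91)/(10 + 0.13·91) = 209300/2183 ≈ 95.877
Max retention: S = 1000/(209300/2183) − 10 = 900/2093 in (≈ 0.430 in)
Initial abstraction Ia = S/5 = (900/2093)/5 = 180/2093 ≈ 0.086 in
Excess rainfall: 2.850 − 0.086 = 2.764 in; P > Ia so Q > 0
Q = (115701/41860)²/((115701/41860) + 900/2093) = (13386721401/1752259600)/(133701/41860) = 4462240467/1865574620 in ≈ 2.392 in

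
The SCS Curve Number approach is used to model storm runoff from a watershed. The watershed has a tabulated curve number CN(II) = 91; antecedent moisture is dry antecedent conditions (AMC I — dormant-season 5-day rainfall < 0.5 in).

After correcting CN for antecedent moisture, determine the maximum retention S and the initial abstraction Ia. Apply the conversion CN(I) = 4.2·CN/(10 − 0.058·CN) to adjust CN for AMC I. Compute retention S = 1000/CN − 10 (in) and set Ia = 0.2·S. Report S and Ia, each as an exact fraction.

Dry (AMC I): CN(I) = 4.2·91/(10 − 0.058·91) = (1911/5)/(2361/500) = 63700/787 ≈ 80.940
Max retention: S = 1000/(63700/787) − 10 = 1500/637 in (≈ 2.355 in)
Ia = 0.2S: 0.2·2.355 = 0.471 in (exactly 300/637)

S = 1500/637 in ≈ 2.355 in; Ia = 300/637 in ≈ 0.471 in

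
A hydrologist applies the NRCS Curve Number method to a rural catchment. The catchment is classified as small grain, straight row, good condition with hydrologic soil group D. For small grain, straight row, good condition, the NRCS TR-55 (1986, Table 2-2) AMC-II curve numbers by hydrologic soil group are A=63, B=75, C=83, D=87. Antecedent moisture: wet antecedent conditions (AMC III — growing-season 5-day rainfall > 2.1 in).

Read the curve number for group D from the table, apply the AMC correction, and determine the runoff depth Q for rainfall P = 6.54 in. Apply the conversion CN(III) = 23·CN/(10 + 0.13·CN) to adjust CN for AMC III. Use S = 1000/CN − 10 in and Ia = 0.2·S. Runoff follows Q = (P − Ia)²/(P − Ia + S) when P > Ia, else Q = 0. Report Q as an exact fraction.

NRCS table: small grain, straight row, good condition, soil group D → CN(II) = 87
CN(III) from CN(II)=87: (23·87)/(10 + 0.13·87) = 200100/2131 ≈ 93.900
Max retention: S = 1000/(200100/2131) − 10 = 1300/2001 in (≈ 0.650 in)
Initial abstraction Ia = S/5 = (1300/2001)/5 = 260/2001 ≈ 0.130 in
Excess rainfall: 6.540 − 0.130 = 6.410 in; P > Ia so Q > 0
Q = (641327/100050)²/((641327/100050) + 1300/2001) = (411300320929/10010002500)/(706327/100050) = 411300320929/70668016350 in ≈ 5.820 in

Q = 411300320929/70668016350 in ≈ 5.820 in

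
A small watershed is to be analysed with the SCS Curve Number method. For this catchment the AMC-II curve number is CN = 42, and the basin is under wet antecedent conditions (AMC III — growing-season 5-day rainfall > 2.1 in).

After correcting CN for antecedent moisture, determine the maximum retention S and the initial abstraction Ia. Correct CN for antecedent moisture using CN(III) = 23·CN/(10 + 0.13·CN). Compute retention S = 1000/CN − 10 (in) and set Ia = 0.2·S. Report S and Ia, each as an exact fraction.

Adjust CN=42 to AMC III: 23·42/(10 + 0.13·42) → 966 ÷ (773/50) = 48300/773 ≈ 62.484
Max retention: S = 1000/(48300/773) − 10 = 2900/483 in (≈ 6.004 in)
Ia = 0.2S: 0.2·6.004 = 1.201 in (exactly 580/483)

S = 2900/483 in ≈ 6.004 in; Ia = 580/483 in ≈ 1.201 in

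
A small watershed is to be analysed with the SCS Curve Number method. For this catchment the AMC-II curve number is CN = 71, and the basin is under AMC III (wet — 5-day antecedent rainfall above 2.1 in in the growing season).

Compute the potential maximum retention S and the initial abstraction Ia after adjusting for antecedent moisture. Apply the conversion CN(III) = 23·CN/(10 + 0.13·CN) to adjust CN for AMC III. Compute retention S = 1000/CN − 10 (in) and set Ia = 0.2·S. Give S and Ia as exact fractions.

S = 2900/1633 in ≈ 1.776 in; Ia = 580/1633 in ≈ 0.355 in

Adjust CN=71 to AMC III: 23·71/(10 + 0.13·71) → 1633 ÷ (1923/100) = 163300/1923 ≈ 84.919
Max retention: S = 1000/(163300/1923) − 10 = 2900/1633 in (≈ 1.776 in)
Ia = 0.2·(2900/1633) = 580/1633 in ≈ 0.355 in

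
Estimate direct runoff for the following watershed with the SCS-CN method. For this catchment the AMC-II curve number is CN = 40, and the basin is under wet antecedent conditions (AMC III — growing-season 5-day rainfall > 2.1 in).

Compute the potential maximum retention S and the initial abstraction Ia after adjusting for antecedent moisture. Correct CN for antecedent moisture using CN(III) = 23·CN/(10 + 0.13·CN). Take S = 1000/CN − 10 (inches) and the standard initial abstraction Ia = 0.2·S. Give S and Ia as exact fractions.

Adjust CN=40 to AMC III: 23·40/(10 + 0.13·40) → 920 ÷ (76/5) = 1150/19 ≈ 60.526
S = 1000/(1150/19) − 10 = 150/23 in ≈ 6.522 in
Initial abstraction Ia = S/5 = (150/23)/5 = 30/23 ≈ 1.304 in

S = 150/23 in ≈ 6.522 in; Ia = 30/23 in ≈ 1.304 in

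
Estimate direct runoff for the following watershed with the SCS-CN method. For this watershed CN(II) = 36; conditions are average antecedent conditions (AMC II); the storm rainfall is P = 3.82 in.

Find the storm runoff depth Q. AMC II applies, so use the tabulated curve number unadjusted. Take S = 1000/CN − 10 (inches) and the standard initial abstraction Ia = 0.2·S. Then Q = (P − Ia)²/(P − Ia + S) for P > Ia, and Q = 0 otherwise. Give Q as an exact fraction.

Q = 14161/3653550 in ≈ 0.004 in

Average conditions: CN = 36 (no AMC adjustment).
Max retention: S = 1000/36 − 10 = 160/9 in (≈ 17.778 in)
Ia = 0.2S: 0.2·17.778 = 3.556 in (exactly 32/9)
Excess rainfall: 3.820 − 3.556 = 0.264 in; P > Ia so Q > 0
Q = (119/450)²/((119/450) + 160/9) = (14161/202500)/(8119/450) = 14161/3653550 in ≈ 0.004 in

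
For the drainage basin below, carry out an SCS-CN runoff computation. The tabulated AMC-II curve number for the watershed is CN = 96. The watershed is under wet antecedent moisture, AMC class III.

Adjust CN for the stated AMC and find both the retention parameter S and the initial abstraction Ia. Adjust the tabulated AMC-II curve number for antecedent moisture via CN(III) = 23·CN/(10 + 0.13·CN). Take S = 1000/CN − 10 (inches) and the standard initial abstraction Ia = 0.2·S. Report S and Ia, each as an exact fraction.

S = 25/138 in ≈ 0.181 in; Ia = 5/138 in ≈ 0.036 in

Wet (AMC III): CN(III) = 23·96/(10 + 0.13·96) = 2208/(562/25) = 27600/281 ≈ 98.221
S = 1000/(27600/281) − 10 = 25/138 in ≈ 0.181 in
Initial abstraction Ia = S/5 = (25/138)/5 = 5/138 ≈ 0.036 in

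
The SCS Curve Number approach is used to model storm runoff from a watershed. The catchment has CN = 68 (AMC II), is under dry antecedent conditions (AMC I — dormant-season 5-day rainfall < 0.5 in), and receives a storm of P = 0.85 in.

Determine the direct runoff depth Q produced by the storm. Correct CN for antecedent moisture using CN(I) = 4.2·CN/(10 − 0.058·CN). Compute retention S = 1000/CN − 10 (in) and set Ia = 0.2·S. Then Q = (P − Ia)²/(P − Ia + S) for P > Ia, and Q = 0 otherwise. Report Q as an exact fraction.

CN(I) from CN(II)=68: (4.2·68)/(10 − 0.058·68) = 35700/757 ≈ 47.160
Retention S: 1000/CN − 10 with CN=47.160 → S = 4000/357 ≈ 11.204 in
Ia = 0.2S: 0.2·11.204 = 2.241 in (exactly 800/357)
P = 0.850 ≤ Ia = 2.241 in: entire storm abstracted, Q = 0.

Q = 0 in ≈ 0.000 in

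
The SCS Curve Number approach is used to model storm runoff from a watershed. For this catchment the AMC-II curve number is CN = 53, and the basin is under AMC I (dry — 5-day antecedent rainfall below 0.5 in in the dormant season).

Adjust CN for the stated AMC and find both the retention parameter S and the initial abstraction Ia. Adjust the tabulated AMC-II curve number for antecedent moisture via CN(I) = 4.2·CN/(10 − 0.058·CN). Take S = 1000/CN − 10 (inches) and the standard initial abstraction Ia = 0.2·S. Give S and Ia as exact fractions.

S = 23500/1113 in ≈ 21.114 in; Ia = 4700/1113 in ≈ 4.223 in

Adjust CN=53 to AMC I: 4.2·53/(10 − 0.058·53) → (1113/5) ÷ (3463/500) = 111300/3463 ≈ 32.140
Max retention: S = 1000/(111300/3463) − 10 = 23500/1113 in (≈ 21.114 in)
Ia = 0.2·(23500/1113) = 4700/1113 in ≈ 4.223 in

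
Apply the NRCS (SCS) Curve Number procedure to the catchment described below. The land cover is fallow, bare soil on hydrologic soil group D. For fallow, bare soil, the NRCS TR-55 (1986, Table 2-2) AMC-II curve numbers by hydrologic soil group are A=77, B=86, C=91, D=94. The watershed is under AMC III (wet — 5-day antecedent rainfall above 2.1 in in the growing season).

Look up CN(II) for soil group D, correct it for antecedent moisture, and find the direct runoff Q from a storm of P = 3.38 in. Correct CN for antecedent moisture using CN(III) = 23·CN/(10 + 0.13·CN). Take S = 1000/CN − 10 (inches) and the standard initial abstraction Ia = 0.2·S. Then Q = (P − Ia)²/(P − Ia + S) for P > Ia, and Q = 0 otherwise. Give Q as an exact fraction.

Q = 32288136721/10522940450 in ≈ 3.068 in

NRCS table: fallow, bare soil, soil group D → CN(II) = 94
Adjust CN=94 to AMC III: 23·94/(10 + 0.13·94) → 2162 ÷ (1111/50) = 108100/1111 ≈ 97.300
Retention S: 1000/CN − 10 with CN=97.300 → S = 300/1081 ≈ 0.278 in
Initial abstraction Ia = S/5 = (300/1081)/5 = 60/1081 ≈ 0.056 in
P − Ia = 3.380 − 0.056 = 179689/54050 ≈ 3.324 in (> 0, runoff occurs)
Q: (179689/54050)² ÷ (194689/54050) = 32288136721/10522940450 in (≈ 3.068 in)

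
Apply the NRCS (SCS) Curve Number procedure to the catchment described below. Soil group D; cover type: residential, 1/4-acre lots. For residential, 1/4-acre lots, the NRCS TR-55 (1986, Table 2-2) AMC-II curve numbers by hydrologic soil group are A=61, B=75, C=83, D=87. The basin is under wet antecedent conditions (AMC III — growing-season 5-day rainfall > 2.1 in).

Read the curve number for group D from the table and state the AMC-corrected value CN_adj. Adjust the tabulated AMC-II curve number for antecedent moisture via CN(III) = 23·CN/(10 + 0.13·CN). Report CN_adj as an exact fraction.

NRCS table: residential, 1/4-acre lots, soil group D → CN(II) = 87
Adjust CN=87 to AMC III: 23·87/(10 + 0.13·87) → 2001 ÷ (2131/100) = 200100/2131 ≈ 93.900

CN_adj = 200100/2131 ≈ 93.900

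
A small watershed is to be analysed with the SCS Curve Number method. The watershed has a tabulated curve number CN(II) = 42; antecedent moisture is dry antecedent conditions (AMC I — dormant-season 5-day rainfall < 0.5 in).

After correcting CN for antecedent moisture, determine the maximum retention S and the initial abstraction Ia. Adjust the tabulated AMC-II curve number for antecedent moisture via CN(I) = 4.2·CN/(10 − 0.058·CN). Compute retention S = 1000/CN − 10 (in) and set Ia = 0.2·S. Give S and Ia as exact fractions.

S = 14500/441 in ≈ 32.880 in; Ia = 2900/441 in ≈ 6.576 in

CN(I) from CN(II)=42: (4.2·42)/(10 − 0.058·42) = 44100/1891 ≈ 23.321
S = 1000/(44100/1891) − 10 = 14500/441 in ≈ 32.880 in
Initial abstraction Ia = S/5 = (14500/441)/5 = 2900/441 ≈ 6.576 in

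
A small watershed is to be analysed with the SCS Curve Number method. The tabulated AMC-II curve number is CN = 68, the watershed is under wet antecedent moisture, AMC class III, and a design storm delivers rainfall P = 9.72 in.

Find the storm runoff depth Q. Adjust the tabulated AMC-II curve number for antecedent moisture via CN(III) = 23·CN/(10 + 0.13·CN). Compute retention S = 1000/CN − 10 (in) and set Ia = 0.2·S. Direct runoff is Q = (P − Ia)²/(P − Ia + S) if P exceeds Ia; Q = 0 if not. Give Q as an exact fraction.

CN(III) from CN(II)=68: (23·68)/(10 + 0.13·68) = 39100/471 ≈ 83.015
Max retention: S = 1000/(39100/471) − 10 = 800/391 in (≈ 2.046 in)
Ia = 0.2S: 0.2·2.046 = 0.409 in (exactly 160/391)
Since P=9.720 > Ia=0.409: effective rainfall P−Ia = 91013/9775 in
Q: (91013/9775)² ÷ (111013/9775) = 8283366169/1085152075 in (≈ 7.633 in)

Q = 8283366169/1085152075 in ≈ 7.633 in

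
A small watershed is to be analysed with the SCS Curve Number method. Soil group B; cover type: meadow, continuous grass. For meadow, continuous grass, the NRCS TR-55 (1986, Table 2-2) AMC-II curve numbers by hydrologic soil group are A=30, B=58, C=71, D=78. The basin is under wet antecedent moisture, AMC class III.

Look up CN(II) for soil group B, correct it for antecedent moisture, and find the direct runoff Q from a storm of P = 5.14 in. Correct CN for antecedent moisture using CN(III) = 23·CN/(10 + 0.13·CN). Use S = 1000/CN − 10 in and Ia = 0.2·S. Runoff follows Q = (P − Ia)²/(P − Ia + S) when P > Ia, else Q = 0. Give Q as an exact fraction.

NRCS table: meadow, continuous grass, soil group B → CN(II) = 58
Adjust CN=58 to AMC III: 23·58/(10 + 0.13·58) → 1334 ÷ (877/50) = 66700/877 ≈ 76.055
Max retention: S = 1000/(66700/877) − 10 = 2100/667 in (≈ 3.148 in)
Initial abstraction Ia = S/5 = (2100/667)/5 = 420/667 ≈ 0.630 in
Excess rainfall: 5.140 − 0.630 = 4.510 in; P > Ia so Q > 0
Q: (150419/33350)² ÷ (255419/33350) = 22625875561/8518223650 in (≈ 2.656 in)

Q = 22625875561/8518223650 in ≈ 2.656 in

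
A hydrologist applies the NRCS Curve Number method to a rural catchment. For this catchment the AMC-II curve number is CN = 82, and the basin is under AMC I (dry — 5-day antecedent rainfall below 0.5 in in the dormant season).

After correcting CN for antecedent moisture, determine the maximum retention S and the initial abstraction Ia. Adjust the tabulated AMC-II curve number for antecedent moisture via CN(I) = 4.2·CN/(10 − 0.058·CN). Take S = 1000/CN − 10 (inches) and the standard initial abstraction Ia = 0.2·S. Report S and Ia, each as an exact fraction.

Adjust CN=82 to AMC I: 4.2·82/(10 − 0.058·82) → (1722/5) ÷ (1311/250) = 28700/437 ≈ 65.675
Retention S: 1000/CN − 10 with CN=65.675 → S = 1500/287 ≈ 5.226 in
Ia = 0.2·(1500/287) = 300/287 in ≈ 1.045 in

S = 1500/287 in ≈ 5.226 in; Ia = 300/287 in ≈ 1.045 in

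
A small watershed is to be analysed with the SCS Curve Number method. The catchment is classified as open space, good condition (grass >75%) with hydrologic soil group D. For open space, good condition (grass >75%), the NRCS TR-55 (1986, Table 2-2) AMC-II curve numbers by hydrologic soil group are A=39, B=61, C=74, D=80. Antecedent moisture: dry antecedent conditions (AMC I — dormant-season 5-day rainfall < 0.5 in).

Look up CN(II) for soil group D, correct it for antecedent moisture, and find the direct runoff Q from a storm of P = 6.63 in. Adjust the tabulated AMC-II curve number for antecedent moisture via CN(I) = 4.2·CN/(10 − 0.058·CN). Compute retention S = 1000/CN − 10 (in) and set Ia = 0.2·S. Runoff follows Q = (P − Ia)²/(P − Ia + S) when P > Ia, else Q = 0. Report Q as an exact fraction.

Q = 130484929/50238300 in ≈ 2.597 in

NRCS table: open space, good condition (grass >75%), soil group D → CN(II) = 80
Adjust CN=80 to AMC I: 4.2·80/(10 − 0.058·80) → 336 ÷ (134/25) = 4200/67 ≈ 62.687
Retention S: 1000/CN − 10 with CN=62.687 → S = 125/21 ≈ 5.952 in
Ia = 0.2S: 0.2·5.952 = 1.190 in (exactly 25/21)
Since P=6.630 > Ia=1.190: effective rainfall P−Ia = 11423/2100 in
Q = (11423/2100)²/((11423/2100) + 125/21) = (130484929/4410000)/(23923/2100) = 130484929/50238300 in ≈ 2.597 in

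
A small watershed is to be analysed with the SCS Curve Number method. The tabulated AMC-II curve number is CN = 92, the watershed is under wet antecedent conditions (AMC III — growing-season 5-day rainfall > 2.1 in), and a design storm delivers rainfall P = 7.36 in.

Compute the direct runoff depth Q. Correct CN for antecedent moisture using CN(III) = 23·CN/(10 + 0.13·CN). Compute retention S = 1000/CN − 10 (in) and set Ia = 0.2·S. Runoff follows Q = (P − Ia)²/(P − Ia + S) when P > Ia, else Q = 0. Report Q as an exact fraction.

Q = 1160078112/167521075 in ≈ 6.925 in

Adjust CN=92 to AMC III: 23·92/(10 + 0.13·92) → 2116 ÷ (549/25) = 52900/549 ≈ 96.357
Retention S: 1000/CN − 10 with CN=96.357 → S = 200/529 ≈ 0.378 in
Initial abstraction Ia = S/5 = (200/529)/5 = 40/529 ≈ 0.076 in
P − Ia = 7.360 − 0.076 = 96336/13225 ≈ 7.284 in (> 0, runoff occurs)
Q: (96336/13225)² ÷ (101336/13225) = 1160078112/167521075 in (≈ 6.925 in)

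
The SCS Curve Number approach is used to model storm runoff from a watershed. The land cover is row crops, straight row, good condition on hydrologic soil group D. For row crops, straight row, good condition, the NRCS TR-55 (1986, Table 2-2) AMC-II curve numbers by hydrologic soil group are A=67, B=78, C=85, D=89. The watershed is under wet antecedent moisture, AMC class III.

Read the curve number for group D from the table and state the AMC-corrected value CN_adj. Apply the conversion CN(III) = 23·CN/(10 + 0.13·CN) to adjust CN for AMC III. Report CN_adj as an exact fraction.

CN_adj = 204700/2157 ≈ 94.900

NRCS table: row crops, straight row, good condition, soil group D → CN(II) = 89
Wet (AMC III): CN(III) = 23·89/(10 + 0.13·89) = 2047/(2157/100) = 204700/2157 ≈ 94.900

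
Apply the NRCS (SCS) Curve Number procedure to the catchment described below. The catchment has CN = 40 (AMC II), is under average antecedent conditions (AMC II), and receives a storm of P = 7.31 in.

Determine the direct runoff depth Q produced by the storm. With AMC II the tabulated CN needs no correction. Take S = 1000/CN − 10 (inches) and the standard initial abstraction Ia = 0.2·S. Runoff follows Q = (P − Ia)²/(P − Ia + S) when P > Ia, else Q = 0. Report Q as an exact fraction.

Q = 185761/193100 in ≈ 0.962 in

CN(II) = 40; AMC II needs no correction.
Retention S: 1000/CN − 10 with CN=40.000 → S = 15 ≈ 15.000 in
Ia = 0.2S: 0.2·15.000 = 3.000 in (exactly 3)
Since P=7.310 > Ia=3.000: effective rainfall P−Ia = 431/100 in
Q = (431/100)²/((431/100) + 15) = (185761/10000)/(1931/100) = 185761/193100 in ≈ 0.962 in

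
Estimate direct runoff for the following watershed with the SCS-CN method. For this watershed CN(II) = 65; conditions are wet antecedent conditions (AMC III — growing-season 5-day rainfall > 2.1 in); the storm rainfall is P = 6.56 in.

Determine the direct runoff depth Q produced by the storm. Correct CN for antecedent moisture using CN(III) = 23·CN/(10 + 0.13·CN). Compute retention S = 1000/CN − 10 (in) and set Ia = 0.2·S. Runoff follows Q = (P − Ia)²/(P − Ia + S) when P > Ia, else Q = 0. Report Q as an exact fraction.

Q = 518381824/117798525 in ≈ 4.401 in

Adjust CN=65 to AMC III: 23·65/(10 + 0.13·65) → 1495 ÷ (369/20) = 29900/369 ≈ 81.030
S = 1000/(29900/369) − 10 = 700/299 in ≈ 2.341 in
Ia = 0.2·(700/299) = 140/299 in ≈ 0.468 in
Since P=6.560 > Ia=0.468: effective rainfall P−Ia = 45536/7475 in
Q: (45536/7475)² ÷ (63036/7475) = 518381824/117798525 in (≈ 4.401 in)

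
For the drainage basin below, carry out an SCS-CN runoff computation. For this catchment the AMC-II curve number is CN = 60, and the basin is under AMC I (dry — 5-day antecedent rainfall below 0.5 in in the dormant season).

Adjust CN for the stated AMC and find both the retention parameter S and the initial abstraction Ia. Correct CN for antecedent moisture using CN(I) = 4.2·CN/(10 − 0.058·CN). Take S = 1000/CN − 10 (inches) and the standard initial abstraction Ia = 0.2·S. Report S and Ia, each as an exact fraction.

S = 1000/63 in ≈ 15.873 in; Ia = 200/63 in ≈ 3.175 in

Dry (AMC I): CN(I) = 4.2·60/(10 − 0.058·60) = 252/(163/25) = 6300/163 ≈ 38.650
Max retention: S = 1000/(6300/163) − 10 = 1000/63 in (≈ 15.873 in)
Initial abstraction Ia = S/5 = (1000/63)/5 = 200/63 ≈ 3.175 in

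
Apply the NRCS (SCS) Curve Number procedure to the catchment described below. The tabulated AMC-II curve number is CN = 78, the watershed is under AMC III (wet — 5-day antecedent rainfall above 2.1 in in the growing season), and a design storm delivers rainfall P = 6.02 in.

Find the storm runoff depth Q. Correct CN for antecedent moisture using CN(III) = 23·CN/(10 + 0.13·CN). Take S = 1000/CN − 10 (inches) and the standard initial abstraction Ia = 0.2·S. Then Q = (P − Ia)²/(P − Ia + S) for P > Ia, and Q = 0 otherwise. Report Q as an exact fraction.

Adjust CN=78 to AMC III: 23·78/(10 + 0.13·78) → 1794 ÷ (1007/50) = 89700/1007 ≈ 89.076
S = 1000/(89700/1007) − 10 = 1100/897 in ≈ 1.226 in
Ia = 0.2S: 0.2·1.226 = 0.245 in (exactly 220/897)
P − Ia = 6.020 − 0.245 = 258997/44850 ≈ 5.775 in (> 0, runoff occurs)
Q = (258997/44850)²/((258997/44850) + 1100/897) = (67079446009/2011522500)/(313997/44850) = 67079446009/14082765450 in ≈ 4.763 in

Q = 67079446009/14082765450 in ≈ 4.763 in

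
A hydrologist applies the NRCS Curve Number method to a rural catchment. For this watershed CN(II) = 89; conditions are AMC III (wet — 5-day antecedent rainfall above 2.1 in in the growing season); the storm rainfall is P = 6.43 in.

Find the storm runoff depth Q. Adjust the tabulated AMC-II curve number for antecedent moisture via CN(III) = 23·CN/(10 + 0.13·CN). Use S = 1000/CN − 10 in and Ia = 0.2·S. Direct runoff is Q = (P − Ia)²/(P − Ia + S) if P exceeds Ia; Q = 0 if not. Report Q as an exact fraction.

Wet (AMC III): CN(III) = 23·89/(10 + 0.13·89) = 2047/(2157/100) = 204700/2157 ≈ 94.900
S = 1000/(204700/2157) − 10 = 1100/2047 in ≈ 0.537 in
Initial abstraction Ia = S/5 = (1100/2047)/5 = 220/2047 ≈ 0.107 in
Since P=6.430 > Ia=0.107: effective rainfall P−Ia = 1294221/204700 in
Q = (1294221/204700)²/((1294221/204700) + 1100/2047) = (1675007996841/41902090000)/(1404221/204700) = 1675007996841/287444038700 in ≈ 5.827 in

Q = 1675007996841/287444038700 in ≈ 5.827 in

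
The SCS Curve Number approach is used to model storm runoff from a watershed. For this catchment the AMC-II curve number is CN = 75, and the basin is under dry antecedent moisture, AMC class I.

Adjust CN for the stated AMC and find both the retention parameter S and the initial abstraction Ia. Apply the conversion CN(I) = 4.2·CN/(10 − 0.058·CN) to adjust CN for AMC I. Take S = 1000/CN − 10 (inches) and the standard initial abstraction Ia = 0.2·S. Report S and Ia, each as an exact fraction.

S = 500/63 in ≈ 7.937 in; Ia = 100/63 in ≈ 1.587 in

CN(I) from CN(II)=75: (4.2·75)/(10 − 0.058·75) = 6300/113 ≈ 55.752
Retention S: 1000/CN − 10 with CN=55.752 → S = 500/63 ≈ 7.937 in
Ia = 0.2S: 0.2·7.937 = 1.587 in (exactly 100/63)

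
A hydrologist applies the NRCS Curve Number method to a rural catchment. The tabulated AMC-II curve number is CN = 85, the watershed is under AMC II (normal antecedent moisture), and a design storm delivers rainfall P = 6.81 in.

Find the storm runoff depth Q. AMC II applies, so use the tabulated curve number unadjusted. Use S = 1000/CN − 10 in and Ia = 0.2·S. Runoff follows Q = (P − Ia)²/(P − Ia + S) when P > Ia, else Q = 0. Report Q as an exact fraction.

AMC II — tabulated CN = 85 applies directly.
Retention S: 1000/CN − 10 with CN=85.000 → S = 30/17 ≈ 1.765 in
Ia = 0.2·(30/17) = 6/17 in ≈ 0.353 in
Excess rainfall: 6.810 − 0.353 = 6.457 in; P > Ia so Q > 0
Runoff Q = (P−Ia)²/(P−Ia+S) = (6.457)²/(6.457+1.765) = 13388281/2640100 ≈ 5.071 in

Q = 13388281/2640100 in ≈ 5.071 in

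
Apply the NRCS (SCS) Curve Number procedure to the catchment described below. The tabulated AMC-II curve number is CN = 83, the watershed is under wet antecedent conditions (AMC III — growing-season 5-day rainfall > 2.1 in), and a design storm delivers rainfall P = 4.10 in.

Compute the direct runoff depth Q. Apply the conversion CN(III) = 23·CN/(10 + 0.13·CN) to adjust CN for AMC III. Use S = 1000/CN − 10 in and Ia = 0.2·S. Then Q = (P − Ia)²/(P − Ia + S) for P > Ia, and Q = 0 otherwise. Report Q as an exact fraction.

Adjust CN=83 to AMC III: 23·83/(10 + 0.13·83) → 1909 ÷ (2079/100) = 190900/2079 ≈ 91.823
S = 1000/(190900/2079) − 10 = 1700/1909 in ≈ 0.891 in
Ia = 0.2S: 0.2·0.891 = 0.178 in (exactly 340/1909)
Excess rainfall: 4.100 − 0.178 = 3.922 in; P > Ia so Q > 0
Runoff Q = (P−Ia)²/(P−Ia+S) = (3.922)²/(3.922+0.891) = 5605367161/1753779210 ≈ 3.196 in

Q = 5605367161/1753779210 in ≈ 3.196 in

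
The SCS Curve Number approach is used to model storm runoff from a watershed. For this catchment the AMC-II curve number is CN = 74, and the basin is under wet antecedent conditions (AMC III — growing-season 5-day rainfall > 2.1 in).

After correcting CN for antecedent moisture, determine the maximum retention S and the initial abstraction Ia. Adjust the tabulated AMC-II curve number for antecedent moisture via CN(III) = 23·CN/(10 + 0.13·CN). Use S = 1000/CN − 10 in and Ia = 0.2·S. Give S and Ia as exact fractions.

Wet (AMC III): CN(III) = 23·74/(10 + 0.13·74) = 1702/(981/50) = 85100/981 ≈ 86.748
Retention S: 1000/CN − 10 with CN=86.748 → S = 1300/851 ≈ 1.528 in
Ia = 0.2S: 0.2·1.528 = 0.306 in (exactly 260/851)

S = 1300/851 in ≈ 1.528 in; Ia = 260/851 in ≈ 0.306 in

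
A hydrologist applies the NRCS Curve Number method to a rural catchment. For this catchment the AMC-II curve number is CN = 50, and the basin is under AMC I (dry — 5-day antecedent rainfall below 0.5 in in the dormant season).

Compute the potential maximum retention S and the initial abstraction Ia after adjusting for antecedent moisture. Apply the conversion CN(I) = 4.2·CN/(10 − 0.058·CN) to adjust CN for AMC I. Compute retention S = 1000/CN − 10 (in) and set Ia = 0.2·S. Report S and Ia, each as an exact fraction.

Adjust CN=50 to AMC I: 4.2·50/(10 − 0.058·50) → 210 ÷ (71/10) = 2100/71 ≈ 29.577
S = 1000/(2100/71) − 10 = 500/21 in ≈ 23.810 in
Ia = 0.2S: 0.2·23.810 = 4.762 in (exactly 100/21)

S = 500/21 in ≈ 23.810 in; Ia = 100/21 in ≈ 4.762 in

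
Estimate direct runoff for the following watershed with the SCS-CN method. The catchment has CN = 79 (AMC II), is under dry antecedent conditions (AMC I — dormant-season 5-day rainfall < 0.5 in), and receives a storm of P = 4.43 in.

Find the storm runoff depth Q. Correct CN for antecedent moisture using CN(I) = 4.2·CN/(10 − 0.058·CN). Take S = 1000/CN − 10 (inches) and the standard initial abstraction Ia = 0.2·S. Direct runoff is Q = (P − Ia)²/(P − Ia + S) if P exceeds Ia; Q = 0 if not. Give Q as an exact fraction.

Adjust CN=79 to AMC I: 4.2·79/(10 − 0.058·79) → (1659/5) ÷ (2709/500) = 7900/129 ≈ 61.240
S = 1000/(7900/129) − 10 = 500/79 in ≈ 6.329 in
Initial abstraction Ia = S/5 = (500/79)/5 = 100/79 ≈ 1.266 in
P − Ia = 4.430 − 1.266 = 24997/7900 ≈ 3.164 in (> 0, runoff occurs)
Q: (24997/7900)² ÷ (74997/7900) = 624850009/592476300 in (≈ 1.055 in)

Q = 624850009/592476300 in ≈ 1.055 in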